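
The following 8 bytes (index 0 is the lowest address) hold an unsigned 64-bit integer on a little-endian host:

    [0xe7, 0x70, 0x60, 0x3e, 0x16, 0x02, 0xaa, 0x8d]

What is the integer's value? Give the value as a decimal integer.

In little-endian order the low byte comes first in memory.
Reassemble most-significant byte first: 8D AA 02 16 3E 60 70 E7 → 0x8DAA02163E6070E7.
0x8DAA02163E6070E7 = 10207973799947694311.

10207973799947694311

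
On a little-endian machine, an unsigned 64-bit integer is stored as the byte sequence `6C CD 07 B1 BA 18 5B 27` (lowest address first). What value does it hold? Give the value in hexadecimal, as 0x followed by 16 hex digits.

Little-endian stores the least-significant byte at the lowest address.
Reassemble most-significant byte first: 27 5B 18 BA B1 07 CD 6C → 0x275B18BAB107CD6C.

0x275B18BAB107CD6C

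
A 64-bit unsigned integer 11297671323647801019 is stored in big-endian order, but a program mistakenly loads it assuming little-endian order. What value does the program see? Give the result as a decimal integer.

11297671323647801019 in 64-bit hexadecimal is 0x9CC964361324F6BB.
Stored big-endian, the bytes at ascending addresses are 9C C9 64 36 13 24 F6 BB.
Read back as little-endian, the first byte is least significant, giving 0xBBF624133664C99C.
0xBBF624133664C99C = 13544052594298898844.

13544052594298898844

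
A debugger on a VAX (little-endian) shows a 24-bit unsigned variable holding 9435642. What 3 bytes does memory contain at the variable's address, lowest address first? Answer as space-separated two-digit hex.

9435642 in hexadecimal, padded to 24 bits, is 0x8FF9FA.
Split into bytes (most-significant first): 8F F9 FA.
In little-endian order the low byte comes first in memory.
So at ascending addresses the bytes are FA F9 8F.

FA F9 8F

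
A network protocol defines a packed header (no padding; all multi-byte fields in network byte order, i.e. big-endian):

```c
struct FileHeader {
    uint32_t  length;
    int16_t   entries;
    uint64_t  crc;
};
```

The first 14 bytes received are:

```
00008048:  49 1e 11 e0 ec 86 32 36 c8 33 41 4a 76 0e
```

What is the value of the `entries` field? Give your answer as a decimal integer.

`entries` follows `length` (4 bytes), so it starts at byte offset 4 and occupies 2 bytes.
Bytes at offsets 4..5: EC 86.
Big-endian: lowest address holds the most-significant byte.
The bytes are already most-significant first: 0xEC86.
Top bit is set, so as a signed 16-bit value this is 0xEC86 − 2^16 = -4986.

-4986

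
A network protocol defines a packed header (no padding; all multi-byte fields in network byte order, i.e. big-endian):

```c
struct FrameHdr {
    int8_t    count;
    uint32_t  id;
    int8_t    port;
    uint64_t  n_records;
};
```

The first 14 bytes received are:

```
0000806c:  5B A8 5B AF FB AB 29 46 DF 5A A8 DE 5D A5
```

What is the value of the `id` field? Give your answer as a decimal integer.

`id` follows `count` (1 byte), so it starts at byte offset 1 and occupies 4 bytes.
Bytes at offsets 1..4: A8 5B AF FB.
Big-endian: lowest address holds the most-significant byte.
The bytes are already most-significant first: 0xA85BAFFB.
0xA85BAFFB = 2824581115.

2824581115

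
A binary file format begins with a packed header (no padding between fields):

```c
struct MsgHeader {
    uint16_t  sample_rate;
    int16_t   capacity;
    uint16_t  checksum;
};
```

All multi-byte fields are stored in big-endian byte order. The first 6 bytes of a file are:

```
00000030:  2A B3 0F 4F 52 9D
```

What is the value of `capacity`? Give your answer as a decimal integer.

`capacity` follows `sample_rate` (2 bytes), so it starts at byte offset 2 and occupies 2 bytes.
Bytes at offsets 2..3: 0F 4F.
Big-endian: lowest address holds the most-significant byte.
The bytes are already most-significant first: 0x0F4F.
0x0F4F = 3919.

3919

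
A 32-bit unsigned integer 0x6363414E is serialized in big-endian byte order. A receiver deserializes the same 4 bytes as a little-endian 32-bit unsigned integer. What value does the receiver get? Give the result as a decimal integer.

Stored big-endian, the bytes at ascending addresses are 63 63 41 4E.
Read back as little-endian, the first byte is least significant, giving 0x4E416363.
0x4E416363 = 1312908131.

1312908131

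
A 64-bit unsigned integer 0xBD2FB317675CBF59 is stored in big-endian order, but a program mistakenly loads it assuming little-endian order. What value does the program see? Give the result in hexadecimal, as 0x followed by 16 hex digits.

Stored big-endian, the bytes at ascending addresses are BD 2F B3 17 67 5C BF 59.
Read back as little-endian, the first byte is least significant, giving 0x59BF5C6717B32FBD.

0x59BF5C6717B32FBD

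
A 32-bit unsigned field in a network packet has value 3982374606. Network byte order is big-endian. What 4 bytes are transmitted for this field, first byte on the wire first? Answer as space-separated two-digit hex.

ED 5E 36 CE

3982374606 in hexadecimal, padded to 32 bits, is 0xED5E36CE.
Split into bytes (most-significant first): ED 5E 36 CE.
Big-endian stores the most-significant byte at the lowest address.
So the memory order matches the most-significant-first order: ED 5E 36 CE.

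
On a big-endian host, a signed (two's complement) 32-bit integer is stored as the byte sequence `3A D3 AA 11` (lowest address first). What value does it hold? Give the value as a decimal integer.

986950161

Big-endian: lowest address holds the most-significant byte.
The bytes are already most-significant first: 0x3AD3AA11.
0x3AD3AA11 = 986950161.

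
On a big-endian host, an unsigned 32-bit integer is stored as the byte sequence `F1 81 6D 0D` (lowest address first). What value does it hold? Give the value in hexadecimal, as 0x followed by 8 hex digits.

0xF1816D0D

Big-endian: lowest address holds the most-significant byte.
The bytes are already most-significant first: 0xF1816D0D.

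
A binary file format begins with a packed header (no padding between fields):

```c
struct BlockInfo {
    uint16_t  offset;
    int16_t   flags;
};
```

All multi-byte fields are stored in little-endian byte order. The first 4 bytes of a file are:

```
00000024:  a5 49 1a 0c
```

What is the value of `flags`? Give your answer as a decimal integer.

`flags` follows `offset` (2 bytes), so it starts at byte offset 2 and occupies 2 bytes.
Bytes at offsets 2..3: 1A 0C.
In little-endian order the low byte comes first in memory.
Reassemble most-significant byte first: 0C 1A → 0x0C1A.
0x0C1A = 3098.

3098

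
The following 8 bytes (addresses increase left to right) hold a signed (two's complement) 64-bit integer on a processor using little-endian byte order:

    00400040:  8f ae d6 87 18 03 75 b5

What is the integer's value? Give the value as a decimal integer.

Little-endian stores the least-significant byte at the lowest address.
Reassemble most-significant byte first: B5 75 03 18 87 D6 AE 8F → 0xB575031887D6AE8F.
Top bit is set, so as a signed 64-bit value this is 0xB575031887D6AE8F − 2^64 = -5371383576676356465.

-5371383576676356465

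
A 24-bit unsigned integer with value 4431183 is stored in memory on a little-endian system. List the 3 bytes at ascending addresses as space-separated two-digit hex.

4431183 in hexadecimal, padded to 24 bits, is 0x439D4F.
Split into bytes (most-significant first): 43 9D 4F.
In little-endian order the low byte comes first in memory.
So at ascending addresses the bytes are 4F 9D 43.

4F 9D 43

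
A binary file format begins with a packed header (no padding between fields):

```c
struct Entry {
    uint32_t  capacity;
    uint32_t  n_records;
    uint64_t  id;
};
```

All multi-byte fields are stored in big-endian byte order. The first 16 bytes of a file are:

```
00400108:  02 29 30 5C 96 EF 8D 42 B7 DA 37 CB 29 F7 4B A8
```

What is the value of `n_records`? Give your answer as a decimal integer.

2532281666

`n_records` follows `capacity` (4 bytes), so it starts at byte offset 4 and occupies 4 bytes.
Bytes at offsets 4..7: 96 EF 8D 42.
In big-endian order the high byte comes first in memory.
The bytes are already most-significant first: 0x96EF8D42.
0x96EF8D42 = 2532281666.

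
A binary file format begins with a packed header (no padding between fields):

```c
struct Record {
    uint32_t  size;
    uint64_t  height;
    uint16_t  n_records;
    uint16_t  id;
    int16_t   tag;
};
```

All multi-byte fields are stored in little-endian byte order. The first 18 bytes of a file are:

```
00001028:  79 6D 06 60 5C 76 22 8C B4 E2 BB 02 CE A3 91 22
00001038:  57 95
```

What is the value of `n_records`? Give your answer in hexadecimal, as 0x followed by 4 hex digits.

0xA3CE

`n_records` follows `size` (4 B), `height` (8 B), so it starts at offset 4 + 8 = 12 and occupies 2 bytes.
Bytes at offsets 12..13: CE A3.
Little-endian stores the least-significant byte at the lowest address.
Reassemble most-significant byte first: A3 CE → 0xA3CE.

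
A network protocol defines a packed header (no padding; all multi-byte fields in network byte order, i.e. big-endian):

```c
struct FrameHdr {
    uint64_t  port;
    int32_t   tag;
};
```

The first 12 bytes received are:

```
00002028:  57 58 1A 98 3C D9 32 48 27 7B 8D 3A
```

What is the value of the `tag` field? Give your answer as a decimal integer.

`tag` follows `port` (8 bytes), so it starts at byte offset 8 and occupies 4 bytes.
Bytes at offsets 8..11: 27 7B 8D 3A.
In big-endian order the high byte comes first in memory.
The bytes are already most-significant first: 0x277B8D3A.
0x277B8D3A = 662408506.

662408506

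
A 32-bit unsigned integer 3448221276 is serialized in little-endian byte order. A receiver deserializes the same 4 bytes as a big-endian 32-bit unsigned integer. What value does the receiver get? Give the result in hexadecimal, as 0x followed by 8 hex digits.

3448221276 in 32-bit hexadecimal is 0xCD87AE5C.
Stored little-endian, the bytes at ascending addresses are 5C AE 87 CD.
Read back as big-endian, the last byte is least significant, giving 0x5CAE87CD.

0x5CAE87CD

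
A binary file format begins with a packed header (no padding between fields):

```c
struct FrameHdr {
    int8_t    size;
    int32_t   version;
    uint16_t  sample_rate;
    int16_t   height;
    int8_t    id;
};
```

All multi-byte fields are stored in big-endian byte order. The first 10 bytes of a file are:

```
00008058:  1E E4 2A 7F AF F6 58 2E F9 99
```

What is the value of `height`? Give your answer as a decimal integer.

`height` follows `size` (1 B), `version` (4 B), `sample_rate` (2 B), so it starts at offset 1 + 4 + 2 = 7 and occupies 2 bytes.
Bytes at offsets 7..8: 2E F9.
Big-endian: lowest address holds the most-significant byte.
The bytes are already most-significant first: 0x2EF9.
0x2EF9 = 12025.

12025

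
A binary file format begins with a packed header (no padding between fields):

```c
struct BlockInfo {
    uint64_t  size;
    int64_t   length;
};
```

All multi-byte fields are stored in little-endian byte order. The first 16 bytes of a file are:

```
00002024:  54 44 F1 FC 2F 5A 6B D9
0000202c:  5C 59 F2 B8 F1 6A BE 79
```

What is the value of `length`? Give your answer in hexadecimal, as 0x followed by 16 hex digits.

`length` follows `size` (8 bytes), so it starts at byte offset 8 and occupies 8 bytes.
Bytes at offsets 8..15: 5C 59 F2 B8 F1 6A BE 79.
Little-endian stores the least-significant byte at the lowest address.
Reassemble most-significant byte first: 79 BE 6A F1 B8 F2 59 5C → 0x79BE6AF1B8F2595C.

0x79BE6AF1B8F2595C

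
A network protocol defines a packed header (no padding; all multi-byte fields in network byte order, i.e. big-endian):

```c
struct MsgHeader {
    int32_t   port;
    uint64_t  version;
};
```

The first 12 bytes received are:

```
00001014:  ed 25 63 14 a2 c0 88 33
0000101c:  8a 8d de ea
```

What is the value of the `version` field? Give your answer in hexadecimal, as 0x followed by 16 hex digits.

0xA2C088338A8DDEEA

`version` follows `port` (4 bytes), so it starts at byte offset 4 and occupies 8 bytes.
Bytes at offsets 4..11: A2 C0 88 33 8A 8D DE EA.
Big-endian stores the most-significant byte at the lowest address.
The bytes are already most-significant first: 0xA2C088338A8DDEEA.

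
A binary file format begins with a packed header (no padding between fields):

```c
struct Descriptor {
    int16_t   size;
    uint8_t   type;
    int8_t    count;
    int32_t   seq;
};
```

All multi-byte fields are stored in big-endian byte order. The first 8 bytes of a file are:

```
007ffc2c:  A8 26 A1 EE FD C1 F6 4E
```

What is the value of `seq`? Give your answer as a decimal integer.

`seq` follows `size` (2 B), `type` (1 B), `count` (1 B), so it starts at offset 2 + 1 + 1 = 4 and occupies 4 bytes.
Bytes at offsets 4..7: FD C1 F6 4E.
In big-endian order the high byte comes first in memory.
The bytes are already most-significant first: 0xFDC1F64E.
Top bit is set, so as a signed 32-bit value this is 0xFDC1F64E − 2^32 = -37620146.

-37620146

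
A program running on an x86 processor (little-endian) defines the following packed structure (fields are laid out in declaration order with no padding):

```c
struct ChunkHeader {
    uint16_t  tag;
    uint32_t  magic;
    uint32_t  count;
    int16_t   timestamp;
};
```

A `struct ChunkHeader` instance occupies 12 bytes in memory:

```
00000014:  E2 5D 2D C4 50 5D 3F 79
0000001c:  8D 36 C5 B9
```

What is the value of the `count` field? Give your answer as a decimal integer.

915241279

`count` follows `tag` (2 B), `magic` (4 B), so it starts at offset 2 + 4 = 6 and occupies 4 bytes.
Bytes at offsets 6..9: 3F 79 8D 36.
Little-endian stores the least-significant byte at the lowest address.
Reassemble most-significant byte first: 36 8D 79 3F → 0x368D793F.
0x368D793F = 915241279.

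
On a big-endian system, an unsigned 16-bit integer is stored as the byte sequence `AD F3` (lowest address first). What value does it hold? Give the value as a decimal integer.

44531

In big-endian order the high byte comes first in memory.
The bytes are already most-significant first: 0xADF3.
0xADF3 = 44531.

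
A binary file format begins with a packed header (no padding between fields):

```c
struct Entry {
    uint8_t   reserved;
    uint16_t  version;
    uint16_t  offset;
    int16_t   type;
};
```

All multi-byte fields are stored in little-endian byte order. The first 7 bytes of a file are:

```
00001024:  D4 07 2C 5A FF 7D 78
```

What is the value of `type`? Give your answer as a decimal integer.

`type` follows `reserved` (1 B), `version` (2 B), `offset` (2 B), so it starts at offset 1 + 2 + 2 = 5 and occupies 2 bytes.
Bytes at offsets 5..6: 7D 78.
Little-endian stores the least-significant byte at the lowest address.
Reassemble most-significant byte first: 78 7D → 0x787D.
0x787D = 30845.

30845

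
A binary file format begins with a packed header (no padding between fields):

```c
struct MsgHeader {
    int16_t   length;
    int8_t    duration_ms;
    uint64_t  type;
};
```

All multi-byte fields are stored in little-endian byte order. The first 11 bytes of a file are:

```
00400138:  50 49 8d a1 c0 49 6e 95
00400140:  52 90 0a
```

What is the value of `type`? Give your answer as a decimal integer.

`type` follows `length` (2 B), `duration_ms` (1 B), so it starts at offset 2 + 1 = 3 and occupies 8 bytes.
Bytes at offsets 3..10: A1 C0 49 6E 95 52 90 0A.
Little-endian stores the least-significant byte at the lowest address.
Reassemble most-significant byte first: 0A 90 52 95 6E 49 C0 A1 → 0x0A9052956E49C0A1.
0x0A9052956E49C0A1 = 761199138779545761.

761199138779545761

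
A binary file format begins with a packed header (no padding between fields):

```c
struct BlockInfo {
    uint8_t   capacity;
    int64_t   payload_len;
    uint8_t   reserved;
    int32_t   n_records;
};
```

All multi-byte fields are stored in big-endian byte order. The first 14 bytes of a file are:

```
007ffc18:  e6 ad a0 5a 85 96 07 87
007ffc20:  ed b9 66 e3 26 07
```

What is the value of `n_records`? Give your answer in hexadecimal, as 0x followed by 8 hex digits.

`n_records` follows `capacity` (1 B), `payload_len` (8 B), `reserved` (1 B), so it starts at offset 1 + 8 + 1 = 10 and occupies 4 bytes.
Bytes at offsets 10..13: 66 E3 26 07.
Big-endian stores the most-significant byte at the lowest address.
The bytes are already most-significant first: 0x66E32607.

0x66E32607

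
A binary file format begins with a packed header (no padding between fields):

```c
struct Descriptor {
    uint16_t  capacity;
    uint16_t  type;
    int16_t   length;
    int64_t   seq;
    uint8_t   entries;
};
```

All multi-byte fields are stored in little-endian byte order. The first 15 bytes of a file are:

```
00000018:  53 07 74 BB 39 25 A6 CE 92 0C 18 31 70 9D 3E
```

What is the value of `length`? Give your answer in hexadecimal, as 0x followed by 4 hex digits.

`length` follows `capacity` (2 B), `type` (2 B), so it starts at offset 2 + 2 = 4 and occupies 2 bytes.
Bytes at offsets 4..5: 39 25.
Little-endian: lowest address holds the least-significant byte.
Reassemble most-significant byte first: 25 39 → 0x2539.

0x2539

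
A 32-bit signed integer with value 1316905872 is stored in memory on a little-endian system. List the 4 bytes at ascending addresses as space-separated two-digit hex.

90 63 7E 4E

1316905872 in hexadecimal, padded to 32 bits, is 0x4E7E6390.
Split into bytes (most-significant first): 4E 7E 63 90.
In little-endian order the low byte comes first in memory.
So at ascending addresses the bytes are 90 63 7E 4E.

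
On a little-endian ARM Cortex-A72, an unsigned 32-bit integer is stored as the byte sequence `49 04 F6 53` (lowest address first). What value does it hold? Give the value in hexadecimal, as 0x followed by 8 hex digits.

Little-endian stores the least-significant byte at the lowest address.
Reassemble most-significant byte first: 53 F6 04 49 → 0x53F60449.

0x53F60449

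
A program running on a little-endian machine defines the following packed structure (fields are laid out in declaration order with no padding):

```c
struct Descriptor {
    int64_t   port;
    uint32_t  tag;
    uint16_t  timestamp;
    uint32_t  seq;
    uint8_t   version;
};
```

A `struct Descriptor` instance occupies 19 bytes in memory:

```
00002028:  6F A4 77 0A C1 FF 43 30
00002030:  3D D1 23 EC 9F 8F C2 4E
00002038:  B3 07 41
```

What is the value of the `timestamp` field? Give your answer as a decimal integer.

`timestamp` follows `port` (8 B), `tag` (4 B), so it starts at offset 8 + 4 = 12 and occupies 2 bytes.
Bytes at offsets 12..13: 9F 8F.
In little-endian order the low byte comes first in memory.
Reassemble most-significant byte first: 8F 9F → 0x8F9F.
0x8F9F = 36767.

36767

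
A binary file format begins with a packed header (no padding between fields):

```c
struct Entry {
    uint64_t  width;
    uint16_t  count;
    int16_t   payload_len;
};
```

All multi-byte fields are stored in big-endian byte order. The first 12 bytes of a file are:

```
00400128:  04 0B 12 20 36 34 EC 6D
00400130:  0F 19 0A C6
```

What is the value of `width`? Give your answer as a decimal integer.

`width` is the first field, at byte offset 0, occupying 8 bytes.
Bytes at offsets 0..7: 04 0B 12 20 36 34 EC 6D.
Big-endian: lowest address holds the most-significant byte.
The bytes are already most-significant first: 0x040B12203634EC6D.
0x040B12203634EC6D = 291346530453220461.

291346530453220461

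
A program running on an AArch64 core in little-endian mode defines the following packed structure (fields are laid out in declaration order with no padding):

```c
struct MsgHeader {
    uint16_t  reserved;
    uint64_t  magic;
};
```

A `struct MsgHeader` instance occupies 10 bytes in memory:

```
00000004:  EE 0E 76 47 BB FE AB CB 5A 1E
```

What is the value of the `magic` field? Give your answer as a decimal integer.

`magic` follows `reserved` (2 bytes), so it starts at byte offset 2 and occupies 8 bytes.
Bytes at offsets 2..9: 76 47 BB FE AB CB 5A 1E.
Little-endian stores the least-significant byte at the lowest address.
Reassemble most-significant byte first: 1E 5A CB AB FE BB 47 76 → 0x1E5ACBABFEBB4776.
0x1E5ACBABFEBB4776 = 2187284508615329654.

2187284508615329654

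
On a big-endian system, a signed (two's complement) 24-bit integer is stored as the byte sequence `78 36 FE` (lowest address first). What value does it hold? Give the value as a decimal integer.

7878398

In big-endian order the high byte comes first in memory.
The bytes are already most-significant first: 0x7836FE.
0x7836FE = 7878398.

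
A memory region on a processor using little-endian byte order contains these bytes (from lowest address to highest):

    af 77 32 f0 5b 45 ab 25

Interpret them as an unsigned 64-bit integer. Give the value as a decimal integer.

Little-endian: lowest address holds the least-significant byte.
Reassemble most-significant byte first: 25 AB 45 5B F0 32 77 AF → 0x25AB455BF03277AF.
0x25AB455BF03277AF = 2714339461595035567.

2714339461595035567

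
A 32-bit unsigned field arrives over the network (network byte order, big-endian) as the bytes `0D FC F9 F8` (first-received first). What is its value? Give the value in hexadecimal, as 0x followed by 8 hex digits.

0x0DFCF9F8

Big-endian: lowest address holds the most-significant byte.
The bytes are already most-significant first: 0x0DFCF9F8.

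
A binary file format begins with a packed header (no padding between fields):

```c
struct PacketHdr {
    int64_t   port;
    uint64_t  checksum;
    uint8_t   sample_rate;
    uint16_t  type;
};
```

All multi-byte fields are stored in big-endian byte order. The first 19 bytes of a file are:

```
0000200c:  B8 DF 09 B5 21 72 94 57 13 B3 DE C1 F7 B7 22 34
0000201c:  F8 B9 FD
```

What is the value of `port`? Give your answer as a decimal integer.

`port` is the first field, at byte offset 0, occupying 8 bytes.
Bytes at offsets 0..7: B8 DF 09 B5 21 72 94 57.
Big-endian: lowest address holds the most-significant byte.
The bytes are already most-significant first: 0xB8DF09B521729457.
Top bit is set, so as a signed 64-bit value this is 0xB8DF09B521729457 − 2^64 = -5125367177369447337.

-5125367177369447337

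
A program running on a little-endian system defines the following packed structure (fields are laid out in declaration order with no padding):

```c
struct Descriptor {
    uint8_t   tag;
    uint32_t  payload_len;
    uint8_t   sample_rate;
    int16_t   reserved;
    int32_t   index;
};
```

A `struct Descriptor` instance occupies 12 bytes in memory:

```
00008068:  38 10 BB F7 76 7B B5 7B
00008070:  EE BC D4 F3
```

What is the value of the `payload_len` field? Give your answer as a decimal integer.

1995946768

`payload_len` follows `tag` (1 byte), so it starts at byte offset 1 and occupies 4 bytes.
Bytes at offsets 1..4: 10 BB F7 76.
Little-endian: lowest address holds the least-significant byte.
Reassemble most-significant byte first: 76 F7 BB 10 → 0x76F7BB10.
0x76F7BB10 = 1995946768.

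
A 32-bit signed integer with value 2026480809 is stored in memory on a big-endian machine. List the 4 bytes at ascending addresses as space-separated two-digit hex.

2026480809 in hexadecimal, padded to 32 bits, is 0x78C9A4A9.
Split into bytes (most-significant first): 78 C9 A4 A9.
In big-endian order the high byte comes first in memory.
So the memory order matches the most-significant-first order: 78 C9 A4 A9.

78 C9 A4 A9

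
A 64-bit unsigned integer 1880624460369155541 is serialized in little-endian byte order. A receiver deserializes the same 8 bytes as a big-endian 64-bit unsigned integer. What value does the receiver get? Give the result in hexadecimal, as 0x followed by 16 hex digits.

1880624460369155541 in 64-bit hexadecimal is 0x1A1951FB9436D5D5.
Stored little-endian, the bytes at ascending addresses are D5 D5 36 94 FB 51 19 1A.
Read back as big-endian, the last byte is least significant, giving 0xD5D53694FB51191A.

0xD5D53694FB51191A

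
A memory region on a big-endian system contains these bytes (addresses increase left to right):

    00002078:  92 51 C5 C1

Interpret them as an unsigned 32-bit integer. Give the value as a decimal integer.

2454832577

Big-endian: lowest address holds the most-significant byte.
The bytes are already most-significant first: 0x9251C5C1.
0x9251C5C1 = 2454832577.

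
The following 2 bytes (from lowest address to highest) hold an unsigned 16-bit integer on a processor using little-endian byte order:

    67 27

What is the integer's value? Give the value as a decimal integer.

10087

Little-endian: lowest address holds the least-significant byte.
Reassemble most-significant byte first: 27 67 → 0x2767.
0x2767 = 10087.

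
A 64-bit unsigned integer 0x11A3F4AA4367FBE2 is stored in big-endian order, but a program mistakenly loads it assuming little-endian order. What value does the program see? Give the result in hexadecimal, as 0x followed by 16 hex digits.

Stored big-endian, the bytes at ascending addresses are 11 A3 F4 AA 43 67 FB E2.
Read back as little-endian, the first byte is least significant, giving 0xE2FB6743AAF4A311.

0xE2FB6743AAF4A311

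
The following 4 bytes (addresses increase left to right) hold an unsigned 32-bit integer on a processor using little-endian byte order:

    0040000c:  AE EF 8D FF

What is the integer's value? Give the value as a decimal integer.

4287492014

In little-endian order the low byte comes first in memory.
Reassemble most-significant byte first: FF 8D EF AE → 0xFF8DEFAE.
0xFF8DEFAE = 4287492014.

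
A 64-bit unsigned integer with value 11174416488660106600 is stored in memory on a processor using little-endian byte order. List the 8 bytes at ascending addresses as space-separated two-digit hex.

11174416488660106600 in hexadecimal, padded to 64 bits, is 0x9B13809782DA7D68.
Split into bytes (most-significant first): 9B 13 80 97 82 DA 7D 68.
Little-endian: lowest address holds the least-significant byte.
So at ascending addresses the bytes are 68 7D DA 82 97 80 13 9B.

68 7D DA 82 97 80 13 9B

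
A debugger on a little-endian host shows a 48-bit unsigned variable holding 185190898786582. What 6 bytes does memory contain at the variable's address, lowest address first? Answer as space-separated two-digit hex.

185190898786582 in hexadecimal, padded to 48 bits, is 0xA86E1DBCE116.
Split into bytes (most-significant first): A8 6E 1D BC E1 16.
Little-endian: lowest address holds the least-significant byte.
So at ascending addresses the bytes are 16 E1 BC 1D 6E A8.

16 E1 BC 1D 6E A8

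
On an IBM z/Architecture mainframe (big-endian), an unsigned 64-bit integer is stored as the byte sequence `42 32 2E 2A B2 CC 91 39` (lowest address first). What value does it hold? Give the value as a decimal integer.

In big-endian order the high byte comes first in memory.
The bytes are already most-significant first: 0x42322E2AB2CC9139.
0x42322E2AB2CC9139 = 4769925716262031673.

4769925716262031673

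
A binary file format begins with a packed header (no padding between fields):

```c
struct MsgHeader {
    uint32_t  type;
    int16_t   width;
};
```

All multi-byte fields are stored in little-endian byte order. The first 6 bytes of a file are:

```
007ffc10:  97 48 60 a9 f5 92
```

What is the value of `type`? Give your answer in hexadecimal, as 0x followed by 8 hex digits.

0xA9604897

`type` is the first field, at byte offset 0, occupying 4 bytes.
Bytes at offsets 0..3: 97 48 60 A9.
Little-endian: lowest address holds the least-significant byte.
Reassemble most-significant byte first: A9 60 48 97 → 0xA9604897.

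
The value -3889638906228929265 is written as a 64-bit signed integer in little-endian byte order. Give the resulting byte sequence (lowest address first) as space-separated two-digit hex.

Two's complement of -3889638906228929265 in 64 bits: 3889638906228929265 = 0x35FAC5FA1E5072F1; invert → 0xCA053A05E1AF8D0E; add 1 → 0xCA053A05E1AF8D0F.
Split into bytes (most-significant first): CA 05 3A 05 E1 AF 8D 0F.
In little-endian order the low byte comes first in memory.
So at ascending addresses the bytes are 0F 8D AF E1 05 3A 05 CA.

0F 8D AF E1 05 3A 05 CA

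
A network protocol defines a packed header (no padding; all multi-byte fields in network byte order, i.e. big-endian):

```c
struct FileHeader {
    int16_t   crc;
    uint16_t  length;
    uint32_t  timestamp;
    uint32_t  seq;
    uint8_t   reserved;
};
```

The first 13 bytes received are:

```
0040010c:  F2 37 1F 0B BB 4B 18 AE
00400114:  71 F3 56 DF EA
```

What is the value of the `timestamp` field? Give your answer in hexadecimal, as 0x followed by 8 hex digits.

`timestamp` follows `crc` (2 B), `length` (2 B), so it starts at offset 2 + 2 = 4 and occupies 4 bytes.
Bytes at offsets 4..7: BB 4B 18 AE.
In big-endian order the high byte comes first in memory.
The bytes are already most-significant first: 0xBB4B18AE.

0xBB4B18AE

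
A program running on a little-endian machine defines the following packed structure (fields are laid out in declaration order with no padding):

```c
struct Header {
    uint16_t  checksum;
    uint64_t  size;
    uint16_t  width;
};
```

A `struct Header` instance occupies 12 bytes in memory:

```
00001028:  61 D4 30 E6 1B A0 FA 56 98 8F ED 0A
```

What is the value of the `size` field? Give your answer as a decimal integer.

10347115778311710256

`size` follows `checksum` (2 bytes), so it starts at byte offset 2 and occupies 8 bytes.
Bytes at offsets 2..9: 30 E6 1B A0 FA 56 98 8F.
Little-endian stores the least-significant byte at the lowest address.
Reassemble most-significant byte first: 8F 98 56 FA A0 1B E6 30 → 0x8F9856FAA01BE630.
0x8F9856FAA01BE630 = 10347115778311710256.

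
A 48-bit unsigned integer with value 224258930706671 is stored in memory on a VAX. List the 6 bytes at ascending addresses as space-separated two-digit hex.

EF 08 E7 59 F6 CB

224258930706671 in hexadecimal, padded to 48 bits, is 0xCBF659E708EF.
Split into bytes (most-significant first): CB F6 59 E7 08 EF.
Little-endian: lowest address holds the least-significant byte.
So at ascending addresses the bytes are EF 08 E7 59 F6 CB.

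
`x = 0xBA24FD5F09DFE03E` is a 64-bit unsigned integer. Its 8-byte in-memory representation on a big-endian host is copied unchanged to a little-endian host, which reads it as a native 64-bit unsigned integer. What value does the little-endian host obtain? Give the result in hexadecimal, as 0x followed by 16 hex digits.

0x3EE0DF095FFD24BA

Stored big-endian, the bytes at ascending addresses are BA 24 FD 5F 09 DF E0 3E.
Read back as little-endian, the first byte is least significant, giving 0x3EE0DF095FFD24BA.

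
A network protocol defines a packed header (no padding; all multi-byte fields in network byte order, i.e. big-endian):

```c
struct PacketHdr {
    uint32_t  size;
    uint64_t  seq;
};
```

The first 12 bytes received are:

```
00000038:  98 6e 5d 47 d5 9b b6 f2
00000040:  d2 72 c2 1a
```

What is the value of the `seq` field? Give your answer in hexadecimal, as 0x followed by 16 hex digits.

`seq` follows `size` (4 bytes), so it starts at byte offset 4 and occupies 8 bytes.
Bytes at offsets 4..11: D5 9B B6 F2 D2 72 C2 1A.
Big-endian: lowest address holds the most-significant byte.
The bytes are already most-significant first: 0xD59BB6F2D272C21A.

0xD59BB6F2D272C21A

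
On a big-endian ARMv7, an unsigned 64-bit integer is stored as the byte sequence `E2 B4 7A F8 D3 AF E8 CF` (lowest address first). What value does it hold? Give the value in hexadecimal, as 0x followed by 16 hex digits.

0xE2B47AF8D3AFE8CF

In big-endian order the high byte comes first in memory.
The bytes are already most-significant first: 0xE2B47AF8D3AFE8CF.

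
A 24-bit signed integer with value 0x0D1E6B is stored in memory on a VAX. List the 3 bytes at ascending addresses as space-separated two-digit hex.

6B 1E 0D

Split into bytes (most-significant first): 0D 1E 6B.
Little-endian stores the least-significant byte at the lowest address.
So at ascending addresses the bytes are 6B 1E 0D.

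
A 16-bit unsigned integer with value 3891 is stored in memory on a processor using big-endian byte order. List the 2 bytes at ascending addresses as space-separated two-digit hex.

3891 in hexadecimal, padded to 16 bits, is 0x0F33.
Split into bytes (most-significant first): 0F 33.
In big-endian order the high byte comes first in memory.
So the memory order matches the most-significant-first order: 0F 33.

0F 33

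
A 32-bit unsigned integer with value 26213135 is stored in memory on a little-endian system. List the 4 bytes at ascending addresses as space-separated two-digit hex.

26213135 in hexadecimal, padded to 32 bits, is 0x018FFB0F.
Split into bytes (most-significant first): 01 8F FB 0F.
In little-endian order the low byte comes first in memory.
So at ascending addresses the bytes are 0F FB 8F 01.

0F FB 8F 01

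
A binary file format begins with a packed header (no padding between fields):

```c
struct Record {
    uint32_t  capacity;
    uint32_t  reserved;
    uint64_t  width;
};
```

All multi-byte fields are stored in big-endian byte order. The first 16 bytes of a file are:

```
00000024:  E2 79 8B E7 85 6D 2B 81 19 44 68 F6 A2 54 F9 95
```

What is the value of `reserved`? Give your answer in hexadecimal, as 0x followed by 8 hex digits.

`reserved` follows `capacity` (4 bytes), so it starts at byte offset 4 and occupies 4 bytes.
Bytes at offsets 4..7: 85 6D 2B 81.
Big-endian: lowest address holds the most-significant byte.
The bytes are already most-significant first: 0x856D2B81.

0x856D2B81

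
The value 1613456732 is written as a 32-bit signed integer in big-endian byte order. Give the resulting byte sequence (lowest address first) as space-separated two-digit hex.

1613456732 in hexadecimal, padded to 32 bits, is 0x602B655C.
Split into bytes (most-significant first): 60 2B 65 5C.
In big-endian order the high byte comes first in memory.
So the memory order matches the most-significant-first order: 60 2B 65 5C.

60 2B 65 5C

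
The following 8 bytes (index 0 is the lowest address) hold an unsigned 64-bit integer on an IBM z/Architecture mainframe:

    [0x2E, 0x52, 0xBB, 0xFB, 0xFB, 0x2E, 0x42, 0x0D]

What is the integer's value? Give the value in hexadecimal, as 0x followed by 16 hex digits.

0x2E52BBFBFB2E420D

Big-endian stores the most-significant byte at the lowest address.
The bytes are already most-significant first: 0x2E52BBFBFB2E420D.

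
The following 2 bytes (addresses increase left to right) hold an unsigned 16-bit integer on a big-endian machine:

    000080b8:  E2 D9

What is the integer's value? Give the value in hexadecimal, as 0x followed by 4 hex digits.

0xE2D9

Big-endian: lowest address holds the most-significant byte.
The bytes are already most-significant first: 0xE2D9.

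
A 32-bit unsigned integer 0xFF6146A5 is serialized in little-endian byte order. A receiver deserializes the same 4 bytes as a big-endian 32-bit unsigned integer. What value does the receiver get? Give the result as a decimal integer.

Stored little-endian, the bytes at ascending addresses are A5 46 61 FF.
Read back as big-endian, the last byte is least significant, giving 0xA54661FF.
0xA54661FF = 2772853247.

2772853247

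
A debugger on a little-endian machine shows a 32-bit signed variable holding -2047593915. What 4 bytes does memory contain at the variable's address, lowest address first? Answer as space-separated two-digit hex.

Two's complement of -2047593915 in 32 bits: 2047593915 = 0x7A0BCDBB; invert → 0x85F43244; add 1 → 0x85F43245.
Split into bytes (most-significant first): 85 F4 32 45.
Little-endian stores the least-significant byte at the lowest address.
So at ascending addresses the bytes are 45 32 F4 85.

45 32 F4 85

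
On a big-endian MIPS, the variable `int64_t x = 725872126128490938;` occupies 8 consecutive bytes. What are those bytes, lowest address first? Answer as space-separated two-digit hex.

0A 12 D0 DA 56 3F 09 BA

725872126128490938 in hexadecimal, padded to 64 bits, is 0x0A12D0DA563F09BA.
Split into bytes (most-significant first): 0A 12 D0 DA 56 3F 09 BA.
In big-endian order the high byte comes first in memory.
So the memory order matches the most-significant-first order: 0A 12 D0 DA 56 3F 09 BA.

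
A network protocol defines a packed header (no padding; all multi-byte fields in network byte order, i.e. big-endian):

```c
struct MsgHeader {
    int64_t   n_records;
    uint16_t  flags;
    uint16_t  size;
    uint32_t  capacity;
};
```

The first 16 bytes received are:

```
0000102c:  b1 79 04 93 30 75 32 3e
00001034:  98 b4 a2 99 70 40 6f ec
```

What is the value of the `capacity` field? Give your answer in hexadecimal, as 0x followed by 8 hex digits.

0x70406FEC

`capacity` follows `n_records` (8 B), `flags` (2 B), `size` (2 B), so it starts at offset 8 + 2 + 2 = 12 and occupies 4 bytes.
Bytes at offsets 12..15: 70 40 6F EC.
In big-endian order the high byte comes first in memory.
The bytes are already most-significant first: 0x70406FEC.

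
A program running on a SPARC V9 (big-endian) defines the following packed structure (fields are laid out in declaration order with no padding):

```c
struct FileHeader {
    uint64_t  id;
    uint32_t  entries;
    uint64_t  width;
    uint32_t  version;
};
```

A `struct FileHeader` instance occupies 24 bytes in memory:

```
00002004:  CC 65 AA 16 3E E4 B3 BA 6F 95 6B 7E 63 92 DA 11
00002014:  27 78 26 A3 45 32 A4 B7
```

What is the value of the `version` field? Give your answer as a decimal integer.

1160946871

`version` follows `id` (8 B), `entries` (4 B), `width` (8 B), so it starts at offset 8 + 4 + 8 = 20 and occupies 4 bytes.
Bytes at offsets 20..23: 45 32 A4 B7.
Big-endian stores the most-significant byte at the lowest address.
The bytes are already most-significant first: 0x4532A4B7.
0x4532A4B7 = 1160946871.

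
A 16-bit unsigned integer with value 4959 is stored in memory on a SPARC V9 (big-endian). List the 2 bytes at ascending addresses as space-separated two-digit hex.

4959 in hexadecimal, padded to 16 bits, is 0x135F.
Split into bytes (most-significant first): 13 5F.
Big-endian stores the most-significant byte at the lowest address.
So the memory order matches the most-significant-first order: 13 5F.

13 5F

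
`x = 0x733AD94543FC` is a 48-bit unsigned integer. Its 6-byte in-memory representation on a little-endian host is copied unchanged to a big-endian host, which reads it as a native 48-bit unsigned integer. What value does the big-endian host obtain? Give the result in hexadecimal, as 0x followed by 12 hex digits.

Stored little-endian, the bytes at ascending addresses are FC 43 45 D9 3A 73.
Read back as big-endian, the last byte is least significant, giving 0xFC4345D93A73.

0xFC4345D93A73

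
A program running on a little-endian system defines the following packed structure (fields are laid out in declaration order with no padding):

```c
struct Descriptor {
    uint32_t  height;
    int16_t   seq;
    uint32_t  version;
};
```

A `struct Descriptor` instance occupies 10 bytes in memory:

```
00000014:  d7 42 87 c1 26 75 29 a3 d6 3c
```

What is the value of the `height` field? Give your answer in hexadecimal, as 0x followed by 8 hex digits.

`height` is the first field, at byte offset 0, occupying 4 bytes.
Bytes at offsets 0..3: D7 42 87 C1.
Little-endian: lowest address holds the least-significant byte.
Reassemble most-significant byte first: C1 87 42 D7 → 0xC18742D7.

0xC18742D7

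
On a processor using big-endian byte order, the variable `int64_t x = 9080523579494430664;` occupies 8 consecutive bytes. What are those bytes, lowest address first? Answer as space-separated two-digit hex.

7E 04 80 15 BA 52 F7 C8

9080523579494430664 in hexadecimal, padded to 64 bits, is 0x7E048015BA52F7C8.
Split into bytes (most-significant first): 7E 04 80 15 BA 52 F7 C8.
In big-endian order the high byte comes first in memory.
So the memory order matches the most-significant-first order: 7E 04 80 15 BA 52 F7 C8.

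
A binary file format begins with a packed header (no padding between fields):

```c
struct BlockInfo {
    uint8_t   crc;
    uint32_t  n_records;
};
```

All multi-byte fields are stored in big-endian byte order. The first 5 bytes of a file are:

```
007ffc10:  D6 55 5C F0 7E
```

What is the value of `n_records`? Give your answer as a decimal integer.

1432154238

`n_records` follows `crc` (1 byte), so it starts at byte offset 1 and occupies 4 bytes.
Bytes at offsets 1..4: 55 5C F0 7E.
In big-endian order the high byte comes first in memory.
The bytes are already most-significant first: 0x555CF07E.
0x555CF07E = 1432154238.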